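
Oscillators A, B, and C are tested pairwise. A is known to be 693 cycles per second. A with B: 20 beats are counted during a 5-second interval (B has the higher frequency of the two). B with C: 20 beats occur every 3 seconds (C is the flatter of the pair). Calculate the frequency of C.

690.3333 Hz

A–B: Beat frequency = 20/5 = 4 Hz.
B is above A, so f_B = 693 + 4 = 697 Hz.
B–C: Beat frequency = 20/3 = 6.6667 Hz.
C is below B, so f_C = 697 − 6.6667 = 690.3333 Hz.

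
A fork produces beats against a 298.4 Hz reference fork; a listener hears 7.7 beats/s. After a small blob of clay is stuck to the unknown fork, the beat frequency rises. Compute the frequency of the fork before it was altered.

290.7 Hz

|f − 298.4| = 7.7, so the fork was at either 290.7 Hz or 306.1 Hz.
Adding mass to a fork lowers its frequency; the adjustment lowers the fork's frequency.
The beat rate rose, so the adjustment moved the fork further from 298.4 Hz — it was already below the reference.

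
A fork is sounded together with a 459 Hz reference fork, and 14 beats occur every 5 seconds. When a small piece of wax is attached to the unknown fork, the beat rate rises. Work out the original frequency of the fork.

456.2 Hz

Beat frequency = 14/5 = 2.8 Hz.
|f − 459| = 2.8, so the fork was at either 456.2 Hz or 461.8 Hz.
Loading a fork with wax lowers its frequency; the adjustment lowers the fork's frequency.
The beat rate rose, so the adjustment moved the fork further from 459 Hz — it was already below the reference.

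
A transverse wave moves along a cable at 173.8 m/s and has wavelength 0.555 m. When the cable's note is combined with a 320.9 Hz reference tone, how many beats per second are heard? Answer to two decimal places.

7.75 Hz

Source frequency f = v/λ = 173.8/0.555 = 313.1532 Hz.
f_beat = |313.1532 − 320.9| = 7.75 Hz.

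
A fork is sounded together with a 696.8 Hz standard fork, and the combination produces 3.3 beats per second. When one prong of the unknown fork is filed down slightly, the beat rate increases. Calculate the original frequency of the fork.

|f − 696.8| = 3.3, so the fork was at either 693.5 Hz or 700.1 Hz.
Filing a prong removes mass and raises the fork's frequency; the adjustment raises the fork's frequency.
The beat rate rose, so the adjustment moved the fork further from 696.8 Hz — it was already above the reference.

700.1 Hz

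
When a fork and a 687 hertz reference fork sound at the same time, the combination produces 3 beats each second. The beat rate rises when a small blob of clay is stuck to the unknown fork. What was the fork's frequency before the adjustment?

684 Hz

|f − 687| = 3, so the fork was at either 684 Hz or 690 Hz.
Adding mass to a fork lowers its frequency; the adjustment lowers the fork's frequency.
The beat rate rose, so the adjustment moved the fork further from 687 Hz — it was already below the reference.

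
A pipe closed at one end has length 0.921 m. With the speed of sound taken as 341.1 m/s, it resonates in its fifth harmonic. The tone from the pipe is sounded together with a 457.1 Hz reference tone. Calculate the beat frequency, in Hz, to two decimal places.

Closed pipe (odd harmonics): f_n = n·v/(4L) = 5·341.1/(4·0.921) = 462.9479 Hz.
f_beat = |462.9479 − 457.1| = 5.85 Hz.

5.85 Hz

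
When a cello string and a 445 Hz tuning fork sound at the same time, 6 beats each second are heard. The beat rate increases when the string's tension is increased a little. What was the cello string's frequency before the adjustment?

|f − 445| = 6, so the cello string was at either 439 Hz or 451 Hz.
Higher tension means higher frequency; the adjustment raises the cello string's frequency.
The beat rate rose, so the adjustment moved the cello string further from 445 Hz — it was already above the reference.

451 Hz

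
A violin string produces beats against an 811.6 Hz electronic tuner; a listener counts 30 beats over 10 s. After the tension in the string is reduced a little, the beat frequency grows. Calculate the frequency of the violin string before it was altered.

808.6 Hz

Beat frequency = 30/10 = 3 Hz.
|f − 811.6| = 3, so the violin string was at either 808.6 Hz or 814.6 Hz.
Lower tension means lower frequency; the adjustment lowers the violin string's frequency.
The beat rate rose, so the adjustment moved the violin string further from 811.6 Hz — it was already below the reference.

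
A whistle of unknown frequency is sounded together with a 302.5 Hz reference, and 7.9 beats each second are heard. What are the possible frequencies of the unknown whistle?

294.6 Hz or 310.4 Hz

|f − 302.5| = 7.9, so f = 302.5 ± 7.9.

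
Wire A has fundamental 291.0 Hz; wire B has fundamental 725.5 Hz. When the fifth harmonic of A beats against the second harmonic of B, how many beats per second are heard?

4.0 Hz

Fifth harmonic of the first: 5·291.0 = 1455.0 Hz.
Second harmonic of the second: 2·725.5 = 1451.0 Hz.
f_beat = |1455.0 − 1451.0| = 4.0 Hz.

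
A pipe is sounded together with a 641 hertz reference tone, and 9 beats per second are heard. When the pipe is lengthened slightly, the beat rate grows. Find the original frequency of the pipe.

632 Hz

|f − 641| = 9, so the pipe was at either 632 Hz or 650 Hz.
A longer pipe has a lower fundamental; the adjustment lowers the pipe's frequency.
The beat rate rose, so the adjustment moved the pipe further from 641 Hz — it was already below the reference.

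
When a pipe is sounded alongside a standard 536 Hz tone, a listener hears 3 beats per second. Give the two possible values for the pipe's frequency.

|f − 536| = 3, so f = 536 ± 3.

533 Hz or 539 Hz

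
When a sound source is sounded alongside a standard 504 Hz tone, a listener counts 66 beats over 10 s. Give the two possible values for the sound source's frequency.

497.4 Hz or 510.6 Hz

Beat frequency = 66/10 = 6.6 Hz.
|f − 504| = 6.6, so f = 504 ± 6.6.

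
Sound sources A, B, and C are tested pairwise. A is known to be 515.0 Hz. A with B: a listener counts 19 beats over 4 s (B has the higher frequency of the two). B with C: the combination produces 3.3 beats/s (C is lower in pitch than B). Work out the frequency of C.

A–B: Beat frequency = 19/4 = 4.75 Hz.
B is above A, so f_B = 515.0 + 4.75 = 519.75 Hz.
C is below B, so f_C = 519.75 − 3.3 = 516.45 Hz.

516.45 Hz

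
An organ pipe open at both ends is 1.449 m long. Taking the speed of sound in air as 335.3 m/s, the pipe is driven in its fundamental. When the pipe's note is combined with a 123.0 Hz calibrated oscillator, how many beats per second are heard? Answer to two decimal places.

7.30 Hz

Open pipe: f_n = n·v/(2L) = 1·335.3/(2·1.449) = 115.7005 Hz.
f_beat = |115.7005 − 123.0| = 7.30 Hz.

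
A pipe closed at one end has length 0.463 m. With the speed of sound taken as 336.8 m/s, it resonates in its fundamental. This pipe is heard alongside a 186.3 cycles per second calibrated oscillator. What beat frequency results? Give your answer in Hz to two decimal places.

4.44 Hz

Closed pipe (odd harmonics): f_n = n·v/(4L) = 1·336.8/(4·0.463) = 181.8575 Hz.
f_beat = |181.8575 − 186.3| = 4.44 Hz.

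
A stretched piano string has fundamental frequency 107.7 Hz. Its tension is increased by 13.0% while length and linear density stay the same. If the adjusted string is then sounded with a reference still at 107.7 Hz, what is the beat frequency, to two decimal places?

For a string, f ∝ √T, so the new frequency is 107.7·√1.130 = 114.4867 Hz.
f_beat = |114.4867 − 107.7| = 6.79 Hz.

6.79 Hz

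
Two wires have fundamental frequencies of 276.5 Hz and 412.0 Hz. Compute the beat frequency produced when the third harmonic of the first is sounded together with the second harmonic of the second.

5.5 Hz

Third harmonic of the first: 3·276.5 = 829.5 Hz.
Second harmonic of the second: 2·412.0 = 824.0 Hz.
f_beat = |829.5 − 824.0| = 5.5 Hz.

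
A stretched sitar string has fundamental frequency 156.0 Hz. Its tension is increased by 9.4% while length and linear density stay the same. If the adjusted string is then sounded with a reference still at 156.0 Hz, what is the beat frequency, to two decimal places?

7.17 Hz

For a string, f ∝ √T, so the new frequency is 156.0·√1.094 = 163.1673 Hz.
f_beat = |163.1673 − 156.0| = 7.17 Hz.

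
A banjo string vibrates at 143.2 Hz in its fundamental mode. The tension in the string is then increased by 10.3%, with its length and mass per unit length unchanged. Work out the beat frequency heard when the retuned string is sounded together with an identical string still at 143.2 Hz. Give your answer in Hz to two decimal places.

For a string, f ∝ √T, so the new frequency is 143.2·√1.103 = 150.3941 Hz.
f_beat = |150.3941 − 143.2| = 7.19 Hz.

7.19 Hz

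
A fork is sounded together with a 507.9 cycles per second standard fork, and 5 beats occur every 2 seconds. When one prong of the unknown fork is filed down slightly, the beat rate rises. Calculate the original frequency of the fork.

510.4 Hz

Beat frequency = 5/2 = 2.5 Hz.
|f − 507.9| = 2.5, so the fork was at either 505.4 Hz or 510.4 Hz.
Filing a prong removes mass and raises the fork's frequency; the adjustment raises the fork's frequency.
The beat rate rose, so the adjustment moved the fork further from 507.9 Hz — it was already above the reference.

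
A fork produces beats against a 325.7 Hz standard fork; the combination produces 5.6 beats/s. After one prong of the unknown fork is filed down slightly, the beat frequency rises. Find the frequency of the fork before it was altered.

331.3 Hz

|f − 325.7| = 5.6, so the fork was at either 320.1 Hz or 331.3 Hz.
Filing a prong removes mass and raises the fork's frequency; the adjustment raises the fork's frequency.
The beat rate rose, so the adjustment moved the fork further from 325.7 Hz — it was already above the reference.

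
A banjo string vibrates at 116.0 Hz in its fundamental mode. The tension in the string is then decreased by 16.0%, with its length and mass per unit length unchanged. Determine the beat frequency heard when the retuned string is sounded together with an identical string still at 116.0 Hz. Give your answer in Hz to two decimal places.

9.68 Hz

For a string, f ∝ √T, so the new frequency is 116.0·√0.840 = 106.3158 Hz.
f_beat = |106.3158 − 116.0| = 9.68 Hz.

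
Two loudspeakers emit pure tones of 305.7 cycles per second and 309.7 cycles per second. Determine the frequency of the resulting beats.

4 Hz

Beats arise from superposition of two nearby frequencies; the beat rate is |f₁ − f₂|.
|305.7 − 309.7| = 4 Hz.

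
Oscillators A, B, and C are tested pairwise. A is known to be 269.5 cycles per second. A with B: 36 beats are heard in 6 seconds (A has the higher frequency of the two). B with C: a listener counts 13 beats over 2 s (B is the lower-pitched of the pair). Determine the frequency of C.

A–B: Beat frequency = 36/6 = 6 Hz.
B is below A, so f_B = 269.5 − 6 = 263.5 Hz.
B–C: Beat frequency = 13/2 = 6.5 Hz.
C is above B, so f_C = 263.5 + 6.5 = 270 Hz.

270 Hz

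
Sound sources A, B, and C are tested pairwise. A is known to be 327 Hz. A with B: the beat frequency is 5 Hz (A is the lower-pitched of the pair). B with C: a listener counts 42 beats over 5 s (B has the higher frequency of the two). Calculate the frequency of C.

323.6 Hz

B is above A, so f_B = 327 + 5 = 332 Hz.
B–C: Beat frequency = 42/5 = 8.4 Hz.
C is below B, so f_C = 332 − 8.4 = 323.6 Hz.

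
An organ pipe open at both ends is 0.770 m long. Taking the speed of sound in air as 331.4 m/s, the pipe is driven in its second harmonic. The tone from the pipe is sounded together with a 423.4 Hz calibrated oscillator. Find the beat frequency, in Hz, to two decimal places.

6.99 Hz

Open pipe: f_n = n·v/(2L) = 2·331.4/(2·0.770) = 430.3896 Hz.
f_beat = |430.3896 − 423.4| = 6.99 Hz.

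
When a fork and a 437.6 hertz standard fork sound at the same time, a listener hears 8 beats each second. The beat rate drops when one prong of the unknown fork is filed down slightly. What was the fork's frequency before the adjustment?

|f − 437.6| = 8, so the fork was at either 429.6 Hz or 445.6 Hz.
Filing a prong removes mass and raises the fork's frequency; the adjustment raises the fork's frequency.
The beat rate fell, so the adjustment moved the fork toward 437.6 Hz — it must have started below the reference.

429.6 Hz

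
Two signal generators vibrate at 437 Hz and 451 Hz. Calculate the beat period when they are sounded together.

f_beat = |437 − 451| = 14 Hz.
Beat period T = 1 / f_beat = 1 / 14 s.

0.071 s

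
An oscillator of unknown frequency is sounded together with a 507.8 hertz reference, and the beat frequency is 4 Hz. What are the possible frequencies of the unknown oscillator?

|f − 507.8| = 4, so f = 507.8 ± 4.

503.8 Hz or 511.8 Hz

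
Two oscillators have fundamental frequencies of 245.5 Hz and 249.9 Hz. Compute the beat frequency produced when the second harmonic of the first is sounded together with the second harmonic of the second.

8.8 Hz

Second harmonic of the first: 2·245.5 = 491.0 Hz.
Second harmonic of the second: 2·249.9 = 499.8 Hz.
f_beat = |491.0 − 499.8| = 8.8 Hz.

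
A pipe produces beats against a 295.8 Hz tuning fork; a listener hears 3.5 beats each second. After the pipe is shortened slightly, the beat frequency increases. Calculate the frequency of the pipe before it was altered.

299.3 Hz

|f − 295.8| = 3.5, so the pipe was at either 292.3 Hz or 299.3 Hz.
A shorter pipe has a higher fundamental; the adjustment raises the pipe's frequency.
The beat rate rose, so the adjustment moved the pipe further from 295.8 Hz — it was already above the reference.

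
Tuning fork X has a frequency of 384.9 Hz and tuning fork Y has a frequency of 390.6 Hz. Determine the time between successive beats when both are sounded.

0.175 s

f_beat = |384.9 − 390.6| = 5.7 Hz.
Beat period T = 1 / f_beat = 1 / 5.7 s.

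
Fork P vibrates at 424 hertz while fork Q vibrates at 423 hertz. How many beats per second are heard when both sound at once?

1 Hz

The beat frequency equals the magnitude of the frequency difference.
|424 − 423| = 1 Hz.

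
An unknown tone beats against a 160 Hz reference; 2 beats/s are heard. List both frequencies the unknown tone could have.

|f − 160| = 2, so f = 160 ± 2.

158 Hz or 162 Hz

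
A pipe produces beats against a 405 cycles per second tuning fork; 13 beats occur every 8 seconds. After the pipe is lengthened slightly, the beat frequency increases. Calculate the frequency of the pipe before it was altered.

Beat frequency = 13/8 = 1.625 Hz.
|f − 405| = 1.625, so the pipe was at either 403.375 Hz or 406.625 Hz.
A longer pipe has a lower fundamental; the adjustment lowers the pipe's frequency.
The beat rate rose, so the adjustment moved the pipe further from 405 Hz — it was already below the reference.

403.375 Hz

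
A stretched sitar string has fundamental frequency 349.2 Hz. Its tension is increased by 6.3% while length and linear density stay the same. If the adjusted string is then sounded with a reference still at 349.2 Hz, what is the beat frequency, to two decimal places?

For a string, f ∝ √T, so the new frequency is 349.2·√1.063 = 360.0318 Hz.
f_beat = |360.0318 − 349.2| = 10.83 Hz.

10.83 Hz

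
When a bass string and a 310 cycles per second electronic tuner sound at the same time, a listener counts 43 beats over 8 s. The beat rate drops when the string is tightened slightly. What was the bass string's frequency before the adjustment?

Beat frequency = 43/8 = 5.375 Hz.
|f − 310| = 5.375, so the bass string was at either 304.625 Hz or 315.375 Hz.
Increasing tension raises a string's frequency; the adjustment raises the bass string's frequency.
The beat rate fell, so the adjustment moved the bass string toward 310 Hz — it must have started below the reference.

304.625 Hz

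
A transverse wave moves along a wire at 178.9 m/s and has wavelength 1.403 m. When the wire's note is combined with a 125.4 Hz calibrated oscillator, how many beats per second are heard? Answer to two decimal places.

Source frequency f = v/λ = 178.9/1.403 = 127.5125 Hz.
f_beat = |127.5125 − 125.4| = 2.11 Hz.

2.11 Hz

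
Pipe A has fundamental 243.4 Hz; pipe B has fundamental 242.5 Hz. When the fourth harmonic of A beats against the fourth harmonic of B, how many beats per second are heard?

Fourth harmonic of the first: 4·243.4 = 973.6 Hz.
Fourth harmonic of the second: 4·242.5 = 970.0 Hz.
f_beat = |973.6 − 970.0| = 3.6 Hz.

3.6 Hz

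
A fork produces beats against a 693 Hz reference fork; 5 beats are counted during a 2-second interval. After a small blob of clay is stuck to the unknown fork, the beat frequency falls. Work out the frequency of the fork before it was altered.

695.5 Hz

Beat frequency = 5/2 = 2.5 Hz.
|f − 693| = 2.5, so the fork was at either 690.5 Hz or 695.5 Hz.
Adding mass to a fork lowers its frequency; the adjustment lowers the fork's frequency.
The beat rate fell, so the adjustment moved the fork toward 693 Hz — it must have started above the reference.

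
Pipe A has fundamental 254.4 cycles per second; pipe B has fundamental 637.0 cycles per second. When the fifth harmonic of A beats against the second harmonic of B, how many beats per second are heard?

2.0 Hz

Fifth harmonic of the first: 5·254.4 = 1272.0 Hz.
Second harmonic of the second: 2·637.0 = 1274.0 Hz.
f_beat = |1272.0 − 1274.0| = 2.0 Hz.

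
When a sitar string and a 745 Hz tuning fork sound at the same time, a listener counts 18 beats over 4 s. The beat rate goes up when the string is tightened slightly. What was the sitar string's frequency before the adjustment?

Beat frequency = 18/4 = 4.5 Hz.
|f − 745| = 4.5, so the sitar string was at either 740.5 Hz or 749.5 Hz.
Increasing tension raises a string's frequency; the adjustment raises the sitar string's frequency.
The beat rate rose, so the adjustment moved the sitar string further from 745 Hz — it was already above the reference.

749.5 Hz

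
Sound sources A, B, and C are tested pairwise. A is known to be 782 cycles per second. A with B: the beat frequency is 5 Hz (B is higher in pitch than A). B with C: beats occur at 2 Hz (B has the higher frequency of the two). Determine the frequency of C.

B is above A, so f_B = 782 + 5 = 787 Hz.
C is below B, so f_C = 787 − 2 = 785 Hz.

785 Hz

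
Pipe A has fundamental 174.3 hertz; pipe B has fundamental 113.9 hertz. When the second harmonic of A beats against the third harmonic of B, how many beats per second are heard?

6.9 Hz

Second harmonic of the first: 2·174.3 = 348.6 Hz.
Third harmonic of the second: 3·113.9 = 341.7 Hz.
f_beat = |348.6 − 341.7| = 6.9 Hz.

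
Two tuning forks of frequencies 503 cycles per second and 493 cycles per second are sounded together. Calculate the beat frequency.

f_beat = |f₁ − f₂|.
|503 − 493| = 10 Hz.

10 Hz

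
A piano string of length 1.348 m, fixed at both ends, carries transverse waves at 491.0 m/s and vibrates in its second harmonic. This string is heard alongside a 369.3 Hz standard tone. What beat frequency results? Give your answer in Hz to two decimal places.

For a string fixed at both ends, f_n = n·v/(2L) = 2·491.0/(2·1.348) = 364.2433 Hz.
f_beat = |364.2433 − 369.3| = 5.06 Hz.

5.06 Hz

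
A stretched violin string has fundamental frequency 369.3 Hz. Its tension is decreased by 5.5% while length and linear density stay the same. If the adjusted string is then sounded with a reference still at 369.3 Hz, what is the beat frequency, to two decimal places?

10.30 Hz

For a string, f ∝ √T, so the new frequency is 369.3·√0.945 = 359.0006 Hz.
f_beat = |359.0006 − 369.3| = 10.30 Hz.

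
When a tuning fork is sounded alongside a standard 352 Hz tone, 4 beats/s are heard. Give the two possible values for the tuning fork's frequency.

|f − 352| = 4, so f = 352 ± 4.

348 Hz or 356 Hz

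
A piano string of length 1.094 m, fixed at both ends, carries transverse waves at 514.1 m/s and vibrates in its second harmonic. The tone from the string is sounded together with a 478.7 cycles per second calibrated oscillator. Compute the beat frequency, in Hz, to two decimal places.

8.77 Hz

For a string fixed at both ends, f_n = n·v/(2L) = 2·514.1/(2·1.094) = 469.9269 Hz.
f_beat = |469.9269 − 478.7| = 8.77 Hz.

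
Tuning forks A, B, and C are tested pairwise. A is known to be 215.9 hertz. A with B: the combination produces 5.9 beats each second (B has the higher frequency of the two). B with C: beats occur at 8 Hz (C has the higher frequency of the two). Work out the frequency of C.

229.8 Hz

B is above A, so f_B = 215.9 + 5.9 = 221.8 Hz.
C is above B, so f_C = 221.8 + 8 = 229.8 Hz.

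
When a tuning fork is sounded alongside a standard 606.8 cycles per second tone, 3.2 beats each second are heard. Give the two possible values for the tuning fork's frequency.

603.6 Hz or 610 Hz

|f − 606.8| = 3.2, so f = 606.8 ± 3.2.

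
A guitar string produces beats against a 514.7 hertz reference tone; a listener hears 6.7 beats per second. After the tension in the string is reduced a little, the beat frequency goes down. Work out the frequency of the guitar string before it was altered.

521.4 Hz

|f − 514.7| = 6.7, so the guitar string was at either 508 Hz or 521.4 Hz.
Lower tension means lower frequency; the adjustment lowers the guitar string's frequency.
The beat rate fell, so the adjustment moved the guitar string toward 514.7 Hz — it must have started above the reference.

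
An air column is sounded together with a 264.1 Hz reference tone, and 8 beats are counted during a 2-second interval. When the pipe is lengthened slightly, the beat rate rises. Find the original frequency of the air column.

260.1 Hz

Beat frequency = 8/2 = 4 Hz.
|f − 264.1| = 4, so the air column was at either 260.1 Hz or 268.1 Hz.
A longer pipe has a lower fundamental; the adjustment lowers the air column's frequency.
The beat rate rose, so the adjustment moved the air column further from 264.1 Hz — it was already below the reference.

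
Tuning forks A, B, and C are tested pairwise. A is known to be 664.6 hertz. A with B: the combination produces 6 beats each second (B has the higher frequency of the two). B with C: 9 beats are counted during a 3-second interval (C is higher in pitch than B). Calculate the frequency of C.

673.6 Hz

B is above A, so f_B = 664.6 + 6 = 670.6 Hz.
B–C: Beat frequency = 9/3 = 3 Hz.
C is above B, so f_C = 670.6 + 3 = 673.6 Hz.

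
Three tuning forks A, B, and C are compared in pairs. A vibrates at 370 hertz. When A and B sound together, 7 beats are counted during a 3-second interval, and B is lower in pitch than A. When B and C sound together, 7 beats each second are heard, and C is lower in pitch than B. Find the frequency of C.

360.6667 Hz

A–B: Beat frequency = 7/3 = 2.3333 Hz.
B is below A, so f_B = 370 − 2.3333 = 367.6667 Hz.
C is below B, so f_C = 367.6667 − 7 = 360.6667 Hz.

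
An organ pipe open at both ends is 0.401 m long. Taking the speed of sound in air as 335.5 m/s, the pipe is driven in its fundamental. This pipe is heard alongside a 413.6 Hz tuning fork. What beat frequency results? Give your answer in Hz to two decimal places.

Open pipe: f_n = n·v/(2L) = 1·335.5/(2·0.401) = 418.3292 Hz.
f_beat = |418.3292 − 413.6| = 4.73 Hz.

4.73 Hz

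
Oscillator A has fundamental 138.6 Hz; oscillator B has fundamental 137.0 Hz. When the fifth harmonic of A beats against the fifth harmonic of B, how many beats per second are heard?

8.0 Hz

Fifth harmonic of the first: 5·138.6 = 693.0 Hz.
Fifth harmonic of the second: 5·137.0 = 685.0 Hz.
f_beat = |693.0 − 685.0| = 8.0 Hz.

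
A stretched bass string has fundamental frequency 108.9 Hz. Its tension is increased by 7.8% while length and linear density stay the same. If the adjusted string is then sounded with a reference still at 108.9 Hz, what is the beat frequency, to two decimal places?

4.17 Hz

For a string, f ∝ √T, so the new frequency is 108.9·√1.078 = 113.0674 Hz.
f_beat = |113.0674 − 108.9| = 4.17 Hz.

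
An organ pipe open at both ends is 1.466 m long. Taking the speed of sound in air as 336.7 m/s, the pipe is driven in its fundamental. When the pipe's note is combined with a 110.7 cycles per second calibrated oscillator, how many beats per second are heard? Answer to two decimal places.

Open pipe: f_n = n·v/(2L) = 1·336.7/(2·1.466) = 114.8363 Hz.
f_beat = |114.8363 − 110.7| = 4.14 Hz.

4.14 Hz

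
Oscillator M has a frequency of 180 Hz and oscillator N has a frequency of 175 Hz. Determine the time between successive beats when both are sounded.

0.200 s

f_beat = |180 − 175| = 5 Hz.
Beat period T = 1 / f_beat = 1 / 5 s.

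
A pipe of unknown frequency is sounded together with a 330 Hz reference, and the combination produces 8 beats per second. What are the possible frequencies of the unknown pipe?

|f − 330| = 8, so f = 330 ± 8.

322 Hz or 338 Hz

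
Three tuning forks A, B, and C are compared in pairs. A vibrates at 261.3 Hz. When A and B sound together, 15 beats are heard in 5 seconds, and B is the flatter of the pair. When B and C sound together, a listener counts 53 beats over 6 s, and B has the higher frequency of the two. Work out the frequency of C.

249.4667 Hz

A–B: Beat frequency = 15/5 = 3 Hz.
B is below A, so f_B = 261.3 − 3 = 258.3 Hz.
B–C: Beat frequency = 53/6 = 8.8333 Hz.
C is below B, so f_C = 258.3 − 8.8333 = 249.4667 Hz.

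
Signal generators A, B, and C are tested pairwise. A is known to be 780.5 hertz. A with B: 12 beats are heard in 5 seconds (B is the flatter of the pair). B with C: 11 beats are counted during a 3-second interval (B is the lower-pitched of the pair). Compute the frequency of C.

781.7667 Hz

A–B: Beat frequency = 12/5 = 2.4 Hz.
B is below A, so f_B = 780.5 − 2.4 = 778.1 Hz.
B–C: Beat frequency = 11/3 = 3.6667 Hz.
C is above B, so f_C = 778.1 + 3.6667 = 781.7667 Hz.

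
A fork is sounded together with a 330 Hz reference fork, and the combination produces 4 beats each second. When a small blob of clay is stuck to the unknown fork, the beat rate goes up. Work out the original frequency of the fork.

|f − 330| = 4, so the fork was at either 326 Hz or 334 Hz.
Adding mass to a fork lowers its frequency; the adjustment lowers the fork's frequency.
The beat rate rose, so the adjustment moved the fork further from 330 Hz — it was already below the reference.

326 Hz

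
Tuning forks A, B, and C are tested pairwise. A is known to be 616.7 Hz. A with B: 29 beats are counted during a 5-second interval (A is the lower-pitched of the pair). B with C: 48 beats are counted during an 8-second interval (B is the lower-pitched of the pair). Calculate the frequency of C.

A–B: Beat frequency = 29/5 = 5.8 Hz.
B is above A, so f_B = 616.7 + 5.8 = 622.5 Hz.
B–C: Beat frequency = 48/8 = 6 Hz.
C is above B, so f_C = 622.5 + 6 = 628.5 Hz.

628.5 Hz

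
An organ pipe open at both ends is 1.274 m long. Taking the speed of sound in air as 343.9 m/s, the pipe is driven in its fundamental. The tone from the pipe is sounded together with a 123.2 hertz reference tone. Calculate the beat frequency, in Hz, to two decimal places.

11.77 Hz

Open pipe: f_n = n·v/(2L) = 1·343.9/(2·1.274) = 134.9686 Hz.
f_beat = |134.9686 − 123.2| = 11.77 Hz.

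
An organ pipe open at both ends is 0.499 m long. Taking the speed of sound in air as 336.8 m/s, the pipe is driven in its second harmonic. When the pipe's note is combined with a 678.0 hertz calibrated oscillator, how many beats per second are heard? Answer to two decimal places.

Open pipe: f_n = n·v/(2L) = 2·336.8/(2·0.499) = 674.9499 Hz.
f_beat = |674.9499 − 678.0| = 3.05 Hz.

3.05 Hz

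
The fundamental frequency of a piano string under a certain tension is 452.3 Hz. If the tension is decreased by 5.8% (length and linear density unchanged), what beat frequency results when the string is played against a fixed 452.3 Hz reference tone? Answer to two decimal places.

For a string, f ∝ √T, so the new frequency is 452.3·√0.942 = 438.9874 Hz.
f_beat = |438.9874 − 452.3| = 13.31 Hz.

13.31 Hz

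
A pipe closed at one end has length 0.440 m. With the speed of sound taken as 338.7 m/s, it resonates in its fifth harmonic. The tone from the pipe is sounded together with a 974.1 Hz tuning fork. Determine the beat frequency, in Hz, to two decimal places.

Closed pipe (odd harmonics): f_n = n·v/(4L) = 5·338.7/(4·0.440) = 962.2159 Hz.
f_beat = |962.2159 − 974.1| = 11.88 Hz.

11.88 Hz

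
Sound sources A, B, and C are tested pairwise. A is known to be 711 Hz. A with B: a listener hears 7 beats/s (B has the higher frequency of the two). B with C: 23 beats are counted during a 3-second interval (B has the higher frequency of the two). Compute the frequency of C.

710.3333 Hz

B is above A, so f_B = 711 + 7 = 718 Hz.
B–C: Beat frequency = 23/3 = 7.6667 Hz.
C is below B, so f_C = 718 − 7.6667 = 710.3333 Hz.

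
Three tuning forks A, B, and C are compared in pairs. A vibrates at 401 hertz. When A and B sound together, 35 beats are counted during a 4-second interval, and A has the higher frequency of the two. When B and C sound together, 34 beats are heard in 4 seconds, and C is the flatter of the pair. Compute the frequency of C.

A–B: Beat frequency = 35/4 = 8.75 Hz.
B is below A, so f_B = 401 − 8.75 = 392.25 Hz.
B–C: Beat frequency = 34/4 = 8.5 Hz.
C is below B, so f_C = 392.25 − 8.5 = 383.75 Hz.

383.75 Hz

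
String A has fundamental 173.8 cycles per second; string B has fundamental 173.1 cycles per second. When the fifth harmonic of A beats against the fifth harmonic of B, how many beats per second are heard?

3.5 Hz

Fifth harmonic of the first: 5·173.8 = 869.0 Hz.
Fifth harmonic of the second: 5·173.1 = 865.5 Hz.
f_beat = |869.0 − 865.5| = 3.5 Hz.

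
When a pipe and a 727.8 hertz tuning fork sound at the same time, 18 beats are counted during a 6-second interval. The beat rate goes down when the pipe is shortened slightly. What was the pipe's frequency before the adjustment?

Beat frequency = 18/6 = 3 Hz.
|f − 727.8| = 3, so the pipe was at either 724.8 Hz or 730.8 Hz.
A shorter pipe has a higher fundamental; the adjustment raises the pipe's frequency.
The beat rate fell, so the adjustment moved the pipe toward 727.8 Hz — it must have started below the reference.

724.8 Hz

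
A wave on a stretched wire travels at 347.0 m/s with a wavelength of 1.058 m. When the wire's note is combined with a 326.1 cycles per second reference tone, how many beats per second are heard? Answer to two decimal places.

Source frequency f = v/λ = 347.0/1.058 = 327.9773 Hz.
f_beat = |327.9773 − 326.1| = 1.88 Hz.

1.88 Hz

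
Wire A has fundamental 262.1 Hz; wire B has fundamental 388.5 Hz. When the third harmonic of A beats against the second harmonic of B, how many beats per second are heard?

Third harmonic of the first: 3·262.1 = 786.3 Hz.
Second harmonic of the second: 2·388.5 = 777.0 Hz.
f_beat = |786.3 − 777.0| = 9.3 Hz.

9.3 Hz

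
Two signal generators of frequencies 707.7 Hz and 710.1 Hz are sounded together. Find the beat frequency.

The beat frequency equals the magnitude of the frequency difference.
|707.7 − 710.1| = 2.4 Hz.

2.4 Hz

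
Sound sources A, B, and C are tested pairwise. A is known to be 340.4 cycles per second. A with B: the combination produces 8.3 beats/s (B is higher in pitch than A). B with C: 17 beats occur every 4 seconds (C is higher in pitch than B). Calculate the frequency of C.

B is above A, so f_B = 340.4 + 8.3 = 348.7 Hz.
B–C: Beat frequency = 17/4 = 4.25 Hz.
C is above B, so f_C = 348.7 + 4.25 = 352.95 Hz.

352.95 Hz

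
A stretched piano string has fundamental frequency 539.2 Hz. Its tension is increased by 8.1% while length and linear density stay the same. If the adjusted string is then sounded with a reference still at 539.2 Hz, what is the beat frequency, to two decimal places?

For a string, f ∝ √T, so the new frequency is 539.2·√1.081 = 560.6124 Hz.
f_beat = |560.6124 − 539.2| = 21.41 Hz.

21.41 Hz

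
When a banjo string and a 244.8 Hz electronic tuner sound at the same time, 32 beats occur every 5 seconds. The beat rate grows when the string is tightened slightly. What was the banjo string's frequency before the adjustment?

Beat frequency = 32/5 = 6.4 Hz.
|f − 244.8| = 6.4, so the banjo string was at either 238.4 Hz or 251.2 Hz.
Increasing tension raises a string's frequency; the adjustment raises the banjo string's frequency.
The beat rate rose, so the adjustment moved the banjo string further from 244.8 Hz — it was already above the reference.

251.2 Hz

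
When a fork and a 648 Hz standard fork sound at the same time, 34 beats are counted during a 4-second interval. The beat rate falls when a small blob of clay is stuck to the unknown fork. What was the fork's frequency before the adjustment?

656.5 Hz

Beat frequency = 34/4 = 8.5 Hz.
|f − 648| = 8.5, so the fork was at either 639.5 Hz or 656.5 Hz.
Adding mass to a fork lowers its frequency; the adjustment lowers the fork's frequency.
The beat rate fell, so the adjustment moved the fork toward 648 Hz — it must have started above the reference.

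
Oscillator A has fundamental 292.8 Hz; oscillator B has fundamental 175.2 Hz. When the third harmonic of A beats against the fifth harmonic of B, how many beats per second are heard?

Third harmonic of the first: 3·292.8 = 878.4 Hz.
Fifth harmonic of the second: 5·175.2 = 876.0 Hz.
f_beat = |878.4 − 876.0| = 2.4 Hz.

2.4 Hz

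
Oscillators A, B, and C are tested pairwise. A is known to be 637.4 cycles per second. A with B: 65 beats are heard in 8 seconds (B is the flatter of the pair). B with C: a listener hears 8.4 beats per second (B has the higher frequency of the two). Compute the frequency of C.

A–B: Beat frequency = 65/8 = 8.125 Hz.
B is below A, so f_B = 637.4 − 8.125 = 629.275 Hz.
C is below B, so f_C = 629.275 − 8.4 = 620.875 Hz.

620.875 Hz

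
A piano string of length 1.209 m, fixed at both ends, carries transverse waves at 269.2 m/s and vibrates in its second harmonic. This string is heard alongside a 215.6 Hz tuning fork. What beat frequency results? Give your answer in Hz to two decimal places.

7.06 Hz

For a string fixed at both ends, f_n = n·v/(2L) = 2·269.2/(2·1.209) = 222.6634 Hz.
f_beat = |222.6634 − 215.6| = 7.06 Hz.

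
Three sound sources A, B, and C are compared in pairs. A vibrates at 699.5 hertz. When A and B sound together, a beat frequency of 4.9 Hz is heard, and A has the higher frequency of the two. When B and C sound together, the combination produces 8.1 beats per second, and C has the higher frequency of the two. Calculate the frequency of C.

B is below A, so f_B = 699.5 − 4.9 = 694.6 Hz.
C is above B, so f_C = 694.6 + 8.1 = 702.7 Hz.

702.7 Hz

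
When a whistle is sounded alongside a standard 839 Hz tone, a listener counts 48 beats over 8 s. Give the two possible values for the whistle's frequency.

833 Hz or 845 Hz

Beat frequency = 48/8 = 6 Hz.
|f − 839| = 6, so f = 839 ± 6.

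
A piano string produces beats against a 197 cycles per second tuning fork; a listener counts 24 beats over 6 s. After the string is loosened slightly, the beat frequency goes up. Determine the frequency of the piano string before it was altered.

193 Hz

Beat frequency = 24/6 = 4 Hz.
|f − 197| = 4, so the piano string was at either 193 Hz or 201 Hz.
Reducing tension lowers a string's frequency; the adjustment lowers the piano string's frequency.
The beat rate rose, so the adjustment moved the piano string further from 197 Hz — it was already below the reference.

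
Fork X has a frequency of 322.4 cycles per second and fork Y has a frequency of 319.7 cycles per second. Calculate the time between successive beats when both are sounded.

f_beat = |322.4 − 319.7| = 2.7 Hz.
Beat period T = 1 / f_beat = 1 / 2.7 s.

0.370 s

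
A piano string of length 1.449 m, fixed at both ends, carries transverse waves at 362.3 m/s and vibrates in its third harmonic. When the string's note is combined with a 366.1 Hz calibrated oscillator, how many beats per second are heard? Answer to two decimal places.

For a string fixed at both ends, f_n = n·v/(2L) = 3·362.3/(2·1.449) = 375.0518 Hz.
f_beat = |375.0518 − 366.1| = 8.95 Hz.

8.95 Hz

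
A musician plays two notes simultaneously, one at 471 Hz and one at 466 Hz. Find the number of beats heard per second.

The beat frequency equals the magnitude of the frequency difference.
|471 − 466| = 5 Hz.

5 Hz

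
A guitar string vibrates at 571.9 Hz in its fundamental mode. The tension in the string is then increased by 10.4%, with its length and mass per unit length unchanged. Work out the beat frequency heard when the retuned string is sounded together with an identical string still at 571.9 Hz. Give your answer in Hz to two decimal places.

For a string, f ∝ √T, so the new frequency is 571.9·√1.104 = 600.9034 Hz.
f_beat = |600.9034 − 571.9| = 29.00 Hz.

29.00 Hz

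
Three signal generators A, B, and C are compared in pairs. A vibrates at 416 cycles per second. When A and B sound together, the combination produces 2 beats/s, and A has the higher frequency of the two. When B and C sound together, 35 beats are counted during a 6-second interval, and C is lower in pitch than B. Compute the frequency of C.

408.1667 Hz

B is below A, so f_B = 416 − 2 = 414 Hz.
B–C: Beat frequency = 35/6 = 5.8333 Hz.
C is below B, so f_C = 414 − 5.8333 = 408.1667 Hz.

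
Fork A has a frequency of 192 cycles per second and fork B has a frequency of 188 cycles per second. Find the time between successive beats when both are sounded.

f_beat = |192 − 188| = 4 Hz.
Beat period T = 1 / f_beat = 1 / 4 s.

0.250 s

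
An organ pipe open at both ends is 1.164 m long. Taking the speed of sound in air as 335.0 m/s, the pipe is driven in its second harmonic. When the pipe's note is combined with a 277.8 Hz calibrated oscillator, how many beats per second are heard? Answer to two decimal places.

Open pipe: f_n = n·v/(2L) = 2·335.0/(2·1.164) = 287.8007 Hz.
f_beat = |287.8007 − 277.8| = 10.00 Hz.

10.00 Hz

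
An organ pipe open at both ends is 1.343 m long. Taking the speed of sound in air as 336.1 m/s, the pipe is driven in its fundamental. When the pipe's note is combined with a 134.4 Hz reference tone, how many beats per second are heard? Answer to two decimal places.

9.27 Hz

Open pipe: f_n = n·v/(2L) = 1·336.1/(2·1.343) = 125.1303 Hz.
f_beat = |125.1303 − 134.4| = 9.27 Hz.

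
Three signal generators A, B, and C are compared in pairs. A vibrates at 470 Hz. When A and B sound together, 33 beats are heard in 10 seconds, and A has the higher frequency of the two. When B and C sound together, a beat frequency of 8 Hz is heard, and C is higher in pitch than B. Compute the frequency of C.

474.7 Hz

A–B: Beat frequency = 33/10 = 3.3 Hz.
B is below A, so f_B = 470 − 3.3 = 466.7 Hz.
C is above B, so f_C = 466.7 + 8 = 474.7 Hz.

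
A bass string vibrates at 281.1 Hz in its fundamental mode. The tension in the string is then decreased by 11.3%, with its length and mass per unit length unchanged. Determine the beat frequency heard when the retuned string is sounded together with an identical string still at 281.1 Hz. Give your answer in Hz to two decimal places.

For a string, f ∝ √T, so the new frequency is 281.1·√0.887 = 264.7419 Hz.
f_beat = |264.7419 − 281.1| = 16.36 Hz.

16.36 Hz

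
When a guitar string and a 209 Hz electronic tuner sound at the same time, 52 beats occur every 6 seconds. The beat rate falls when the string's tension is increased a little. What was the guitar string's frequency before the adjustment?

200.3333 Hz

Beat frequency = 52/6 = 8.6667 Hz.
|f − 209| = 8.6667, so the guitar string was at either 200.3333 Hz or 217.6667 Hz.
Higher tension means higher frequency; the adjustment raises the guitar string's frequency.
The beat rate fell, so the adjustment moved the guitar string toward 209 Hz — it must have started below the reference.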